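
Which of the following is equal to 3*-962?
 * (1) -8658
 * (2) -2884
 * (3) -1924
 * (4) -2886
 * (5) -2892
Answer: 4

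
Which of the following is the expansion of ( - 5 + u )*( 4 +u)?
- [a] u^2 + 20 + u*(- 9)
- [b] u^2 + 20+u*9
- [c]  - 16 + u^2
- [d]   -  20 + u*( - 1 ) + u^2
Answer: d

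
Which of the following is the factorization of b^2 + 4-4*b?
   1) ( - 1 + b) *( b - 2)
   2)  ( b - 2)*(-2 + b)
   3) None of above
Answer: 2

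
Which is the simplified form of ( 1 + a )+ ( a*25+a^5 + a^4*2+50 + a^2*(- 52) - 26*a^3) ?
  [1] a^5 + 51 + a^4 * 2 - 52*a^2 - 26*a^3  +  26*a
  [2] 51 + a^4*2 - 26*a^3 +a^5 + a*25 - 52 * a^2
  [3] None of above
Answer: 1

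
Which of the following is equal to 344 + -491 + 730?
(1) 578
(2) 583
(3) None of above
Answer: 2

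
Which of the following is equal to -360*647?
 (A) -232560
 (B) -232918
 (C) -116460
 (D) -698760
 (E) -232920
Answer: E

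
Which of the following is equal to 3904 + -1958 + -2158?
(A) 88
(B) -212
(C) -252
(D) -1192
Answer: B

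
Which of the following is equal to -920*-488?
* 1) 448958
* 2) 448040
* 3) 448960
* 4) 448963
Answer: 3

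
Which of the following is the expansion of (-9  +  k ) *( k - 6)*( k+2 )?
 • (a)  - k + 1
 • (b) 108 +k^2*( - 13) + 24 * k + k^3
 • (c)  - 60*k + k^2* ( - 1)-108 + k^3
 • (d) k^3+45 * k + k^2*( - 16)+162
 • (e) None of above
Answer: b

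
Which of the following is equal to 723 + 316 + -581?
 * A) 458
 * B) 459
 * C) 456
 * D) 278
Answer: A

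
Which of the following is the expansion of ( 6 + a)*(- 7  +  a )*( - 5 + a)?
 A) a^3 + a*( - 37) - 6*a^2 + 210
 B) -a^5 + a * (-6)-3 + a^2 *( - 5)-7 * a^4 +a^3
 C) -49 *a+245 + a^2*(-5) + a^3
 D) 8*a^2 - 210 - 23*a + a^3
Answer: A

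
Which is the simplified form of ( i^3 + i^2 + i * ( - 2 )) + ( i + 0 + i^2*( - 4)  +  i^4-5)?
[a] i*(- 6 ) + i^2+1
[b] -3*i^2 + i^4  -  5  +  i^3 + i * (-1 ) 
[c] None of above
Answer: b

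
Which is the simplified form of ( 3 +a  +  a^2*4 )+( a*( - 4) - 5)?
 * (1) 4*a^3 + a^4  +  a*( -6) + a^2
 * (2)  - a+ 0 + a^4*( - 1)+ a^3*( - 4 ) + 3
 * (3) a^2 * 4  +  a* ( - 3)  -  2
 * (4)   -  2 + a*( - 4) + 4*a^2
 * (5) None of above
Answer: 3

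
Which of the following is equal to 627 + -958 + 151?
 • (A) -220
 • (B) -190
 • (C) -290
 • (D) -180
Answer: D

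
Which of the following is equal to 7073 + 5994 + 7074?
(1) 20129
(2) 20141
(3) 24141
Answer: 2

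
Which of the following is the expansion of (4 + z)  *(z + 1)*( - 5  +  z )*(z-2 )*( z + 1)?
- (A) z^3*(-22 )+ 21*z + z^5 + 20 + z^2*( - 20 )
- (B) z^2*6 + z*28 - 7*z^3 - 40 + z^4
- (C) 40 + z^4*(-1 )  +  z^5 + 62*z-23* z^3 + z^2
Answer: C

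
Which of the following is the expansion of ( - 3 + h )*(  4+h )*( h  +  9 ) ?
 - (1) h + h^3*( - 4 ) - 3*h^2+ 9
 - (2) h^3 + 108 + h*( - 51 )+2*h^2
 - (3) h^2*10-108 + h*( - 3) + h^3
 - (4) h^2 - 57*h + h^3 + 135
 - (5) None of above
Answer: 3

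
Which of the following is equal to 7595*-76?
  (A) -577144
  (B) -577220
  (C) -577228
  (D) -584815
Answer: B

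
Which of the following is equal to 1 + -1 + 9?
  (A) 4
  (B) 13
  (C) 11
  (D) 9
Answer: D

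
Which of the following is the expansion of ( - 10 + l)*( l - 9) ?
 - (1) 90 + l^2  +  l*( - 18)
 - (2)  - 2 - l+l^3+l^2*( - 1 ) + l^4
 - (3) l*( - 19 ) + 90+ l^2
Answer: 3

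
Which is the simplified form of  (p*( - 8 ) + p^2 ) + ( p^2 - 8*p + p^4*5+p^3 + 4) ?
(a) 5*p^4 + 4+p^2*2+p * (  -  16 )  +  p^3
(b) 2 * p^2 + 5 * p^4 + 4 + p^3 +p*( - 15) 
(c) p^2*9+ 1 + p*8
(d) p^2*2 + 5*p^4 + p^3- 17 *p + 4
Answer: a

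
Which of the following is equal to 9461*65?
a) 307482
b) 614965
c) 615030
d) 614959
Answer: b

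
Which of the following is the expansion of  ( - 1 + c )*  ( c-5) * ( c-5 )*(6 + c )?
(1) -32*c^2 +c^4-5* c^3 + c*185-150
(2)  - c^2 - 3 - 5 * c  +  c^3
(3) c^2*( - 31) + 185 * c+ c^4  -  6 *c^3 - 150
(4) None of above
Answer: 4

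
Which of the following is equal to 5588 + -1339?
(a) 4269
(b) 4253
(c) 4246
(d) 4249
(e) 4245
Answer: d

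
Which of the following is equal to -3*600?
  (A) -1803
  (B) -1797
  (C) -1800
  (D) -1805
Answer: C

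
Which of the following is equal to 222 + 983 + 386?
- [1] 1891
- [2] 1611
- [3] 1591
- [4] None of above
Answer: 3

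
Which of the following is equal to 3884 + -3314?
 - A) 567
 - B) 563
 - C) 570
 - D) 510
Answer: C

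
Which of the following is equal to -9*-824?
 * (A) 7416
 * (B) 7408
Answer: A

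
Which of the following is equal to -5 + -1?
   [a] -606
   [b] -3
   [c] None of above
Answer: c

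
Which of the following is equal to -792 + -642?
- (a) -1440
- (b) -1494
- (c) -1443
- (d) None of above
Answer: d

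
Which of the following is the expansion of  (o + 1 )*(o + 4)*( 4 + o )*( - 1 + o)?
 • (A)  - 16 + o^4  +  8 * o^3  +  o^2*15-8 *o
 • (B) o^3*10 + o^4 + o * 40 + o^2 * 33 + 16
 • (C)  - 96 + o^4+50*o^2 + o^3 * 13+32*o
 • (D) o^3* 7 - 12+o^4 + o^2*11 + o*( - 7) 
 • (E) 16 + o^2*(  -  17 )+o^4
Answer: A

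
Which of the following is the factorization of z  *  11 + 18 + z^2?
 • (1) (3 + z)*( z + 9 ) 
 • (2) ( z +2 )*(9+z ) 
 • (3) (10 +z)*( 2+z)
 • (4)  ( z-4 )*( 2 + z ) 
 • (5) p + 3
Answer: 2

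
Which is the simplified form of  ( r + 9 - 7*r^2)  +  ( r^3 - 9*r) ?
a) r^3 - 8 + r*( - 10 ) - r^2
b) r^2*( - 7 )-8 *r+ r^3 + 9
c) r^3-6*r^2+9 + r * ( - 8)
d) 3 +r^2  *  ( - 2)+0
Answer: b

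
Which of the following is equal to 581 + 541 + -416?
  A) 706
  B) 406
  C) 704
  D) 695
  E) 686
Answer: A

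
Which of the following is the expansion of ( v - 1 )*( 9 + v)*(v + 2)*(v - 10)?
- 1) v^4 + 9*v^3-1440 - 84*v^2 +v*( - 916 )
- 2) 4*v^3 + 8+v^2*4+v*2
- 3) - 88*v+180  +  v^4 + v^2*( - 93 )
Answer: 3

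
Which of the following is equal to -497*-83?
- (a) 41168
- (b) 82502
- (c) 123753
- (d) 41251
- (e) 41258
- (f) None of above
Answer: d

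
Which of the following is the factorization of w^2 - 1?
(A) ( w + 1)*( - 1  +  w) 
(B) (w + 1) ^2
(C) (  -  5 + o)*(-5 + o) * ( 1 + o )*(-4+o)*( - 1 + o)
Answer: A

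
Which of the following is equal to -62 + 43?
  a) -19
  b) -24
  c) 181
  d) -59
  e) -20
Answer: a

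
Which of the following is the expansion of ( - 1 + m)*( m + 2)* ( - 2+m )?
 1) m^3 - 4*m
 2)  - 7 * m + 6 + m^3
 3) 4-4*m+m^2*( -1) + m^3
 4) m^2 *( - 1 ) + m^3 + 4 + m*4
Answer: 3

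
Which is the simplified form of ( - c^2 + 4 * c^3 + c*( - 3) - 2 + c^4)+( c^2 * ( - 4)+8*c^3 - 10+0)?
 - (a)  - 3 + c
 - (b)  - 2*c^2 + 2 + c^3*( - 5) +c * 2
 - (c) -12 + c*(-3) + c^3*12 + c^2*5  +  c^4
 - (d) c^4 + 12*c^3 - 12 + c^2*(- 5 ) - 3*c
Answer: d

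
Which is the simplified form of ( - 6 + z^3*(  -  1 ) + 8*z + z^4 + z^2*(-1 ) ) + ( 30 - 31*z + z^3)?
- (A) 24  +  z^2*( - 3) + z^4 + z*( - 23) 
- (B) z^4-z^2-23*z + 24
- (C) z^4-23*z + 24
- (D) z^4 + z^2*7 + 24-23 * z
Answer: B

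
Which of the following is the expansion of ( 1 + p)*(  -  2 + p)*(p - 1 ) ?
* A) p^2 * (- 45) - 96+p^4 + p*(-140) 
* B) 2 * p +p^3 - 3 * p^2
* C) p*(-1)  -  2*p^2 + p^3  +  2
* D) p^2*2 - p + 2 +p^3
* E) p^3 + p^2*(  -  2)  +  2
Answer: C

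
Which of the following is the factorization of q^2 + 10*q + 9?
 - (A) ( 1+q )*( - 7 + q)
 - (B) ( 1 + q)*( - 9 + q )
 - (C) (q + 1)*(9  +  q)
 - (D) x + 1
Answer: C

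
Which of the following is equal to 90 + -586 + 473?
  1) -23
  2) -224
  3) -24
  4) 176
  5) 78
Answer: 1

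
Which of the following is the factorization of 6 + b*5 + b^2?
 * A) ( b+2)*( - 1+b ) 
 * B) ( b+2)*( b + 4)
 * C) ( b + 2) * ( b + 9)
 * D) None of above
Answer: D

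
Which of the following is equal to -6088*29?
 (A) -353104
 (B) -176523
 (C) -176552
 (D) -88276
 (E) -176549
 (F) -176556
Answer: C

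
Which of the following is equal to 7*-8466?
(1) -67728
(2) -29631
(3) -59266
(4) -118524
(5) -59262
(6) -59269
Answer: 5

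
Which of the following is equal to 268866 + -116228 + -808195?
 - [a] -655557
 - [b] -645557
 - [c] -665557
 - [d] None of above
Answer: a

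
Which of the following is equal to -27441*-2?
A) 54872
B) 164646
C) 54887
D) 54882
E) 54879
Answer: D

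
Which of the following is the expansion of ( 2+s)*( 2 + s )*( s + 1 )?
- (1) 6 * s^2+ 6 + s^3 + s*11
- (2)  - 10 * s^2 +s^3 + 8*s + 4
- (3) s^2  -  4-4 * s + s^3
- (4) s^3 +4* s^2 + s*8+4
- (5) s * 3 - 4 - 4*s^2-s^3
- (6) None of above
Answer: 6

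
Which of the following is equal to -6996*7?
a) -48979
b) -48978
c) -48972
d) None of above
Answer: c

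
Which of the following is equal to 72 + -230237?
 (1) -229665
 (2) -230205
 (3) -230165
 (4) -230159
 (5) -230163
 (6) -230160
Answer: 3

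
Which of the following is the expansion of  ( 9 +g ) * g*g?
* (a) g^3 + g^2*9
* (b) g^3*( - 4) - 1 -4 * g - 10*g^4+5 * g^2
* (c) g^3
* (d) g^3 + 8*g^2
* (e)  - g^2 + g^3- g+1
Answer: a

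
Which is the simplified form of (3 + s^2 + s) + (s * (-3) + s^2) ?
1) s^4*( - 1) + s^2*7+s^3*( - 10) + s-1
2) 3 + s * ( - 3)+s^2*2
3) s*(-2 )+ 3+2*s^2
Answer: 3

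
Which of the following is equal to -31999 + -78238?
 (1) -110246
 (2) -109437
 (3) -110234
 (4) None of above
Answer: 4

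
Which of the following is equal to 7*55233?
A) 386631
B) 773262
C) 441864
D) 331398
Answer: A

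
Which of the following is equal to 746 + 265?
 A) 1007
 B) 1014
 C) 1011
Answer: C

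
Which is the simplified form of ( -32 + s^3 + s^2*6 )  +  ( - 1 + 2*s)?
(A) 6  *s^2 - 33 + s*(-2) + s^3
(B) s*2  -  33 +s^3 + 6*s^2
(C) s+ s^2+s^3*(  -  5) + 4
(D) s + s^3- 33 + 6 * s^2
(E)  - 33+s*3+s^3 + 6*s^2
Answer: B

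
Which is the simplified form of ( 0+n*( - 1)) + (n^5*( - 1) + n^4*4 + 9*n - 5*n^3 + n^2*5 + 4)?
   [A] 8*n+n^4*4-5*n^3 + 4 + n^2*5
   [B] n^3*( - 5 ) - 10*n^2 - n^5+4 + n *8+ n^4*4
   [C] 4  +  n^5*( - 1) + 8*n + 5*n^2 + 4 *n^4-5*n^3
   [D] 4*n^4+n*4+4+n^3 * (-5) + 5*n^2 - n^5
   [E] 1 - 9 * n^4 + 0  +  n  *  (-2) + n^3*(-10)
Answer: C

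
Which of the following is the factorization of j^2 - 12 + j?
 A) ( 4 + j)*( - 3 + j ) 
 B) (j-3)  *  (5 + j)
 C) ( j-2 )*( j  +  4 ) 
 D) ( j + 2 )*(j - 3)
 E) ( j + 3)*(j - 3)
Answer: A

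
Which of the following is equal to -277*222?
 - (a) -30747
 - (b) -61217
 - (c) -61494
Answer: c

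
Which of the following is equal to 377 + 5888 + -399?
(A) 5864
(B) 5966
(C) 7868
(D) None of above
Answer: D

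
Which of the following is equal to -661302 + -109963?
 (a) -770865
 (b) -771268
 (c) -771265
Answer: c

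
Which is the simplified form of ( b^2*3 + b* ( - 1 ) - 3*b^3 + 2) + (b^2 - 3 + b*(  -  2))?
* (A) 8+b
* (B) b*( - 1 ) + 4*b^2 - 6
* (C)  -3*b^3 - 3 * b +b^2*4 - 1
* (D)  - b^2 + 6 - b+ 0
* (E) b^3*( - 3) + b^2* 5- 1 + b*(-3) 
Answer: C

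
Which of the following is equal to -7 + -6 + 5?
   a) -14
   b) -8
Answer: b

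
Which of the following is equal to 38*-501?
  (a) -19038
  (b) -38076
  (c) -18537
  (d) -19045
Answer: a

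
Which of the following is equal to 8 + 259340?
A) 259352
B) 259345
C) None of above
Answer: C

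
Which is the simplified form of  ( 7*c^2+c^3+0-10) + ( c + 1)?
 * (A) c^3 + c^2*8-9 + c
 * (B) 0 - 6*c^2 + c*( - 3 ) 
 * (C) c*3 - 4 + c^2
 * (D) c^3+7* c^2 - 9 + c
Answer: D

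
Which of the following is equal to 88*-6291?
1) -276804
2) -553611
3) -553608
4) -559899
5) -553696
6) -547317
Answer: 3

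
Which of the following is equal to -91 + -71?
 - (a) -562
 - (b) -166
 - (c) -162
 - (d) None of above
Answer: c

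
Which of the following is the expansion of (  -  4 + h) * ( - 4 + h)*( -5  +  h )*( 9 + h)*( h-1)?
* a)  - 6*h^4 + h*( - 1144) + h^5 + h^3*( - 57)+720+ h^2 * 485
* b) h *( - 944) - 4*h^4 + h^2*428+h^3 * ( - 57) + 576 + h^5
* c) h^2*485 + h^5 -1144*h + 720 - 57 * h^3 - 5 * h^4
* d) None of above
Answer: c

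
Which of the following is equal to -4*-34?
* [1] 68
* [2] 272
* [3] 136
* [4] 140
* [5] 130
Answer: 3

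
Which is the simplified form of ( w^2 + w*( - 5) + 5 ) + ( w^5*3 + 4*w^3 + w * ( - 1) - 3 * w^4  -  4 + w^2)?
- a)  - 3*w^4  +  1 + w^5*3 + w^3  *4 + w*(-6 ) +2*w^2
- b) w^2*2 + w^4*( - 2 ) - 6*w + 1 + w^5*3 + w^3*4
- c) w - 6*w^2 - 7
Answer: a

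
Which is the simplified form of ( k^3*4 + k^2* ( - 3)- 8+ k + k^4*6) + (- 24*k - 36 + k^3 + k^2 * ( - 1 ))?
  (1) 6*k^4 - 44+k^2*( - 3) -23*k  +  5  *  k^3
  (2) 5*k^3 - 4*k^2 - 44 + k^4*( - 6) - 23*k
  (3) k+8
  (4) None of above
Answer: 4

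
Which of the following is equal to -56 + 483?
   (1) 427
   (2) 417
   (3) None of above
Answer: 1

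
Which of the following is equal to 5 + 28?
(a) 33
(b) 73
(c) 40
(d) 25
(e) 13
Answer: a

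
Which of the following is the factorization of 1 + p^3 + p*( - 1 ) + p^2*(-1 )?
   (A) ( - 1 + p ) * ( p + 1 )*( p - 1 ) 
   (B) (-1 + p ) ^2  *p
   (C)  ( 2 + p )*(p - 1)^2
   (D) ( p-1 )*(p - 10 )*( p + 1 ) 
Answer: A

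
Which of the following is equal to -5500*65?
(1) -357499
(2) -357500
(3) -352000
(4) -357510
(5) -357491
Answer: 2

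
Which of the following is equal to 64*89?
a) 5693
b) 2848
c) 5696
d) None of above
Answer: c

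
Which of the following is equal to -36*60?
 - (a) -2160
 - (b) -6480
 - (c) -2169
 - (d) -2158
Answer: a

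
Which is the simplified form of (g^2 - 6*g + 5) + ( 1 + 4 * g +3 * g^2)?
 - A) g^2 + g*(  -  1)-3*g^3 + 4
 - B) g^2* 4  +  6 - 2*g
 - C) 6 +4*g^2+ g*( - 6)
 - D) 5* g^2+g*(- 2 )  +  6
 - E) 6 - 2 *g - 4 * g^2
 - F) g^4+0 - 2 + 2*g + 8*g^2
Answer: B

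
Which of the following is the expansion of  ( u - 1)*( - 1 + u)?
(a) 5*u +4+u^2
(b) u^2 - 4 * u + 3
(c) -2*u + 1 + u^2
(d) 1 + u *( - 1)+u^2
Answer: c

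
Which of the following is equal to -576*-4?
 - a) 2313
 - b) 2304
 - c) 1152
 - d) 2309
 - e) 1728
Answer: b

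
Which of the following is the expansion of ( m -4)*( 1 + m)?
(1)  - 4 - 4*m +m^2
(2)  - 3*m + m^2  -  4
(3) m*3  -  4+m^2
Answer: 2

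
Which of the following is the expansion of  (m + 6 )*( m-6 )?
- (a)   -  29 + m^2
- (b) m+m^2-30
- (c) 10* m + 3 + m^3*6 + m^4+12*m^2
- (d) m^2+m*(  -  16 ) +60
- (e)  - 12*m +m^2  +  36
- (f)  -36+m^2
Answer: f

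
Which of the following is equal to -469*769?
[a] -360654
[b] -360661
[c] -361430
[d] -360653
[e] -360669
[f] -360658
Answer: b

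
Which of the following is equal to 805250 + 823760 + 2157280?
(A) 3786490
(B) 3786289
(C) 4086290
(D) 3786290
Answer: D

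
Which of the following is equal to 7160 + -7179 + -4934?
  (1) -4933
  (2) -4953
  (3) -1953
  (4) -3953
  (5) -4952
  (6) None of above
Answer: 2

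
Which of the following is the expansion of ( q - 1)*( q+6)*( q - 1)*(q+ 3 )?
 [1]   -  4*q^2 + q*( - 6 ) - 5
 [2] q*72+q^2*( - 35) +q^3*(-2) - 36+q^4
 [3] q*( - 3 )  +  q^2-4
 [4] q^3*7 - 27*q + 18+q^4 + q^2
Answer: 4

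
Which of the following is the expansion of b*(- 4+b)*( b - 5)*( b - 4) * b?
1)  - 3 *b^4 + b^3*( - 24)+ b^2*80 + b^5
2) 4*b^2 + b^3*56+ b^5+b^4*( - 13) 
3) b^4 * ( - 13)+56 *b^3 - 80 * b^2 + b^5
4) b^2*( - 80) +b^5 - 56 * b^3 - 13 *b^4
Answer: 3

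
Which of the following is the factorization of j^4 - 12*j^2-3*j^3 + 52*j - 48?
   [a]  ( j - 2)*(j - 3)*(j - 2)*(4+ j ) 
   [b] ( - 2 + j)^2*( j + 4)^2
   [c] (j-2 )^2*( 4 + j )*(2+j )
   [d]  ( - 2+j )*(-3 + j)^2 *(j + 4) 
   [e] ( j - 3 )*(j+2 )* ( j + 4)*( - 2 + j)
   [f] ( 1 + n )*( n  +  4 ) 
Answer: a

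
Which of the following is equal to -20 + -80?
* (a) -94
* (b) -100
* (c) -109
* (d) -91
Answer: b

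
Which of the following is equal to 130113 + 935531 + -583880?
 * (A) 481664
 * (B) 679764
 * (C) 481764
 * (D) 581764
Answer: C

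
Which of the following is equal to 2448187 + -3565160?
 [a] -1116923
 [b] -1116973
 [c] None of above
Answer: b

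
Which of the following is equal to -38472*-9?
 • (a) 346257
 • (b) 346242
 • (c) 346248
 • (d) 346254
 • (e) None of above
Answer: c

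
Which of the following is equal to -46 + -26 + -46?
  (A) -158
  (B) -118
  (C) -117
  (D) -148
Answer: B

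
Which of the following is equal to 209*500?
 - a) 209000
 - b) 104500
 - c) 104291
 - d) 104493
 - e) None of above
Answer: b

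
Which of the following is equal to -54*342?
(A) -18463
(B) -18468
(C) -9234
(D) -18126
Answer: B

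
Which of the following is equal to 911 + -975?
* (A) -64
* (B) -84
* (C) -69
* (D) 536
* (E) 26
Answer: A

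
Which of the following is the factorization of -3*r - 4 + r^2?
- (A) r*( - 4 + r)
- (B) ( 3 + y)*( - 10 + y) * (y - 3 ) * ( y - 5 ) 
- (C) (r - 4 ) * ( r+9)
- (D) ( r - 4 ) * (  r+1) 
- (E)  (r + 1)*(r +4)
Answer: D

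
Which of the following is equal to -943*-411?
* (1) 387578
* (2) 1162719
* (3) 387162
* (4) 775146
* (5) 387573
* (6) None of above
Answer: 5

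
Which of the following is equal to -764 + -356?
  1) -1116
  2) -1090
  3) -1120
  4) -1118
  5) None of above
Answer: 3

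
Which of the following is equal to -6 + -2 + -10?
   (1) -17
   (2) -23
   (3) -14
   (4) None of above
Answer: 4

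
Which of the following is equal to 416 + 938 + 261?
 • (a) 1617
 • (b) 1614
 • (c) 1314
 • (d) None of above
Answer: d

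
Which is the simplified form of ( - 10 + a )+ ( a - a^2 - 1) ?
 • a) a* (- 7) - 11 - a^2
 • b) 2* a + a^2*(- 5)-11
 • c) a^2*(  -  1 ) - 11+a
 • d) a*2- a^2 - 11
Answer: d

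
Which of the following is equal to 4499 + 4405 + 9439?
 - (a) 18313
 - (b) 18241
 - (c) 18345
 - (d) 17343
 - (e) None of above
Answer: e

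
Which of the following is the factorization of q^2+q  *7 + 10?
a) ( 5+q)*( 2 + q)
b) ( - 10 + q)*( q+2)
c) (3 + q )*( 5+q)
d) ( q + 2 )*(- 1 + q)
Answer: a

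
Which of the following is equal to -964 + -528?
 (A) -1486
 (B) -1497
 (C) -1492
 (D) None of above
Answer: C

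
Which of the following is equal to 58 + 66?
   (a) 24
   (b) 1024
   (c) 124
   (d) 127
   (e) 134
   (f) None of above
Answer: c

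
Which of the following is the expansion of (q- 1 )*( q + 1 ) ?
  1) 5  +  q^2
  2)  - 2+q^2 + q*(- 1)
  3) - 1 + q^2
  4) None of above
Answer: 3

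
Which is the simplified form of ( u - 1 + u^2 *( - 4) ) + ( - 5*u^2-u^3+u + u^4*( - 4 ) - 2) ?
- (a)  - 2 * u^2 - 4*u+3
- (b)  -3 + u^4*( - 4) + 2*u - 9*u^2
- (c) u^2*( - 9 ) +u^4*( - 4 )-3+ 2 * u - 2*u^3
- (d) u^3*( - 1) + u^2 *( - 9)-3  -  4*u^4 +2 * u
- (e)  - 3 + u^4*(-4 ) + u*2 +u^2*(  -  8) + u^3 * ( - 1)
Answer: d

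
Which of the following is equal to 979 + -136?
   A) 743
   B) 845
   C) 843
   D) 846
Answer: C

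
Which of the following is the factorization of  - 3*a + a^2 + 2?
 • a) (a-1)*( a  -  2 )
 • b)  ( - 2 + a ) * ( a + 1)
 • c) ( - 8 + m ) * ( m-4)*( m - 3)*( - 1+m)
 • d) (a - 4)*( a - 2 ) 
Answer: a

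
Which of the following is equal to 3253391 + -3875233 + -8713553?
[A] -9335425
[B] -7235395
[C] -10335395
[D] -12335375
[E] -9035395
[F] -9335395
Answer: F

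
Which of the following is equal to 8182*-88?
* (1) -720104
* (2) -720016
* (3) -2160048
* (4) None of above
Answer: 2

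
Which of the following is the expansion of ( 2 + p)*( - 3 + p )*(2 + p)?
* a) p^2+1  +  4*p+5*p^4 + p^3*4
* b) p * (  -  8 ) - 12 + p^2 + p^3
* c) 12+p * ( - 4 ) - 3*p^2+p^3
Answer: b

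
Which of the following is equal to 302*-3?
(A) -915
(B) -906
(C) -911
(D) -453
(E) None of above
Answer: B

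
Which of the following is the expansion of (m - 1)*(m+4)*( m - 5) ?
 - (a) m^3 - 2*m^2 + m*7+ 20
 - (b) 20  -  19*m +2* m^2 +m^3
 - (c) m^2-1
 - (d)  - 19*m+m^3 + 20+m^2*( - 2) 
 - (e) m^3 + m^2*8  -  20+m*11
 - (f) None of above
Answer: d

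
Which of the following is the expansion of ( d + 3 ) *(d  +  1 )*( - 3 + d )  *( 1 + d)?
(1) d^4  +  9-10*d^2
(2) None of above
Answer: 2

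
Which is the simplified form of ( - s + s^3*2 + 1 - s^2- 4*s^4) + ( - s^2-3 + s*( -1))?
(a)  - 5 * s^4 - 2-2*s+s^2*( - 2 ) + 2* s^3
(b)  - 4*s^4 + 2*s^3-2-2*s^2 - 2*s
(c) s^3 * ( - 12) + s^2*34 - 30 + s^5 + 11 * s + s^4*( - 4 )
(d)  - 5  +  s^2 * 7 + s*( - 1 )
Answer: b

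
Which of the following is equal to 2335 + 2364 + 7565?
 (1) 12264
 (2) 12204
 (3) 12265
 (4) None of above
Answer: 1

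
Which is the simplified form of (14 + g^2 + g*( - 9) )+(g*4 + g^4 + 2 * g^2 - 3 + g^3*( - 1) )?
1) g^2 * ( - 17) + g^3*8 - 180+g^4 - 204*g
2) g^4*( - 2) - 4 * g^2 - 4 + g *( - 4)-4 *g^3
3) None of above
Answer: 3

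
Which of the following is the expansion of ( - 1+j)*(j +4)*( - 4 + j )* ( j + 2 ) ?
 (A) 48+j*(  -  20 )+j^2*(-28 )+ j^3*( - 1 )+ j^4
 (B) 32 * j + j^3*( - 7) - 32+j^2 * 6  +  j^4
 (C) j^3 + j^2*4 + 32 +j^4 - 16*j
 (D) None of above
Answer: D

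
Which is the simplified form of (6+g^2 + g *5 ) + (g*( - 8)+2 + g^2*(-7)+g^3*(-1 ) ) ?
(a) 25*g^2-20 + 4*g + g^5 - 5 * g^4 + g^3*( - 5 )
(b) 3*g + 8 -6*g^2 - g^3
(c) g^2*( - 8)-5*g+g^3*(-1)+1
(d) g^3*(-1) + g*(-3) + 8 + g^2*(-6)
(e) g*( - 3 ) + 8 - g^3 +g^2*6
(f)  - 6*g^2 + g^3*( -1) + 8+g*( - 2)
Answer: d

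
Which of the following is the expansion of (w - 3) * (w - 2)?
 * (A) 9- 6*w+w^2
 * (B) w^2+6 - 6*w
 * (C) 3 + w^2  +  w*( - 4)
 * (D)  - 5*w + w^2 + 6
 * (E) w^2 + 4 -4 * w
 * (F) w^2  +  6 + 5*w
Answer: D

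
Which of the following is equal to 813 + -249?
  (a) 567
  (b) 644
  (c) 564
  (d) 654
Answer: c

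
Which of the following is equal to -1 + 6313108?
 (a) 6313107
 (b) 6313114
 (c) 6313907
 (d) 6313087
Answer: a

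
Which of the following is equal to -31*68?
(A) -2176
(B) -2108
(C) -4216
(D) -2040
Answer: B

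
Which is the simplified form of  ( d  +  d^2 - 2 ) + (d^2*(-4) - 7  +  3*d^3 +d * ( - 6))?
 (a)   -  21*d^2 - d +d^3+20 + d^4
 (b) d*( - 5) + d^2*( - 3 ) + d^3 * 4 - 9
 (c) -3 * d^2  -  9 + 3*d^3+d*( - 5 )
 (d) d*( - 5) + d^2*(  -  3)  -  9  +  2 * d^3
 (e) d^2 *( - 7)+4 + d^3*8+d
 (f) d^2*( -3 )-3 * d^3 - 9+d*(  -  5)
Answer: c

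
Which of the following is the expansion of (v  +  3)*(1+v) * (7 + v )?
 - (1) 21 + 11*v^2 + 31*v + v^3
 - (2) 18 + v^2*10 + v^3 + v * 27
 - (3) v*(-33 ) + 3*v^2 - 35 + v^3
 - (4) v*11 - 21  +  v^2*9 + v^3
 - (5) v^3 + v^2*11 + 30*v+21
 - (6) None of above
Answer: 1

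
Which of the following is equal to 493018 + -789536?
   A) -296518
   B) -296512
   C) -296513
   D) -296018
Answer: A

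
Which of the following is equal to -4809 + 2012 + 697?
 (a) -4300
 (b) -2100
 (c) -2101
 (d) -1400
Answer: b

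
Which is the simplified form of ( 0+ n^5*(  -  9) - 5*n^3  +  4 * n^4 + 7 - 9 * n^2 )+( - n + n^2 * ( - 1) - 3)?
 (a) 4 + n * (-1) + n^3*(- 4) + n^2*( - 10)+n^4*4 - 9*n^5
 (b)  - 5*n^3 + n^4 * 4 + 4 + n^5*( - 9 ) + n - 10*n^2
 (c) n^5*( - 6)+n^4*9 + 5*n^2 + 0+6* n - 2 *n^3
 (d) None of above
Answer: d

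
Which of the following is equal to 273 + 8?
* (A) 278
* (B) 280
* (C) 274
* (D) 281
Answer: D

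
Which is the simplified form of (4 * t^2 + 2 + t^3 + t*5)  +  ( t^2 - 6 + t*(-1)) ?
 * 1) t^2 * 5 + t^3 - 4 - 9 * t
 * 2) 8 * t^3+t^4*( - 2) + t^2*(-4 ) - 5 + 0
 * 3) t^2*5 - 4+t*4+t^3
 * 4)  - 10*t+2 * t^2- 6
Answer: 3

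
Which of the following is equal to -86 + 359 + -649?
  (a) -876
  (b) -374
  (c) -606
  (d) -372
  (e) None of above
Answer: e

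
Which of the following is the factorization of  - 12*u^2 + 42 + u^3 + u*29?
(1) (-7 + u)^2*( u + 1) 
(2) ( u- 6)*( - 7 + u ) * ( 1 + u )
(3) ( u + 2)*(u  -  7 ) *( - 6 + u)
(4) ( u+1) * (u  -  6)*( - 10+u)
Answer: 2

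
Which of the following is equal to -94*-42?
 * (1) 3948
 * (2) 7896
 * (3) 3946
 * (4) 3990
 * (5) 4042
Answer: 1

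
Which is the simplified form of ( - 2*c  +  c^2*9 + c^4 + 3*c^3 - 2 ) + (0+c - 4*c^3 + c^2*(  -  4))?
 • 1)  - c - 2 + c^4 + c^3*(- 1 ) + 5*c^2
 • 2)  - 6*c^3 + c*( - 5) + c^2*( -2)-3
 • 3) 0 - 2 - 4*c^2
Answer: 1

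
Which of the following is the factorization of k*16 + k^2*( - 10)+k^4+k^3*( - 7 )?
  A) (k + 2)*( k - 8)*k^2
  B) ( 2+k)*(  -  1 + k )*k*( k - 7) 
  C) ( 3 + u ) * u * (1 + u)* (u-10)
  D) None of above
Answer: D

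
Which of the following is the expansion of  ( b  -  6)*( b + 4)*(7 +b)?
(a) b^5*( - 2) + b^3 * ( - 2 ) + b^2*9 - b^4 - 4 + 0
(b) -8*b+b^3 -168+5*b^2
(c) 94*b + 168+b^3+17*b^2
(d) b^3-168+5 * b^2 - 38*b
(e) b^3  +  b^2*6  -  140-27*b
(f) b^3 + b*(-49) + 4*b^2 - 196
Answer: d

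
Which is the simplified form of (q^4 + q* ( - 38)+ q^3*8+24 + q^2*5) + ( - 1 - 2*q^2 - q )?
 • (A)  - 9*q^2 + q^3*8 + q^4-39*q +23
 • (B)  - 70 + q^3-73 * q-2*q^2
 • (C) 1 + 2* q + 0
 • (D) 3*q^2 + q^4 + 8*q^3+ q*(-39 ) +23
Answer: D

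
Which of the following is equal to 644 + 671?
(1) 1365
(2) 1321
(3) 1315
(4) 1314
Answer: 3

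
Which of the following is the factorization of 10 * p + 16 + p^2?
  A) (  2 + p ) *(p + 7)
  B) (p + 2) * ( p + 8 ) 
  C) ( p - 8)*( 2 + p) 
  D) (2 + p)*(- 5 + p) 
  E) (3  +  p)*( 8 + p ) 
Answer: B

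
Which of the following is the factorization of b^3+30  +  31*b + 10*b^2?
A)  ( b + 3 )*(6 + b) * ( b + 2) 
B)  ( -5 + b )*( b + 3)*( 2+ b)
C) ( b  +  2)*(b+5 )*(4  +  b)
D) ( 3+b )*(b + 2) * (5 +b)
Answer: D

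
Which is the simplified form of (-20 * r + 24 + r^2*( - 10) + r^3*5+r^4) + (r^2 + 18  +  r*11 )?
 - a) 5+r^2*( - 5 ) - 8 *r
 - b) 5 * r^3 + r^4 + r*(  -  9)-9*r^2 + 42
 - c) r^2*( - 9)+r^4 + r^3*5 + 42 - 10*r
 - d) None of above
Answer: b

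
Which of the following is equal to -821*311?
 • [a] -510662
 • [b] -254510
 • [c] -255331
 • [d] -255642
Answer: c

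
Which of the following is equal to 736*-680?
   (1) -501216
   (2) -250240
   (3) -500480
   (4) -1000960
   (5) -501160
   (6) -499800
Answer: 3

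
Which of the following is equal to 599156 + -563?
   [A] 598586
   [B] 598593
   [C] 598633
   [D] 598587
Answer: B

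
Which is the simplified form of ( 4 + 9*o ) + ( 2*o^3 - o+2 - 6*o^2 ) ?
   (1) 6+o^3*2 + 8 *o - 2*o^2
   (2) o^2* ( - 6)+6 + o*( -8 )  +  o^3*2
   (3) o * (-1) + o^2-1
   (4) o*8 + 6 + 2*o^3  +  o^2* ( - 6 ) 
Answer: 4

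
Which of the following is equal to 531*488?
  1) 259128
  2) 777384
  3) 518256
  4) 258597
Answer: 1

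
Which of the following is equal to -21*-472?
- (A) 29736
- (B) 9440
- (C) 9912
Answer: C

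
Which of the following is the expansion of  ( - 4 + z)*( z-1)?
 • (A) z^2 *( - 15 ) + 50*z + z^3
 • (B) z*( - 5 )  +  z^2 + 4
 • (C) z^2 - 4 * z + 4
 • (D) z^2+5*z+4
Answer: B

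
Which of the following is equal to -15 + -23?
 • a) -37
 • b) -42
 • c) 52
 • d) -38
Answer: d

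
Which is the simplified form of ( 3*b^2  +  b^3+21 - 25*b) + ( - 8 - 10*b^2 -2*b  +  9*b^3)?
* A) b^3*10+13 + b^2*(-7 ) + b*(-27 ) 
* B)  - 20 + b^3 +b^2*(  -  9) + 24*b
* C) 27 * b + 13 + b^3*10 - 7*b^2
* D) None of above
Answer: A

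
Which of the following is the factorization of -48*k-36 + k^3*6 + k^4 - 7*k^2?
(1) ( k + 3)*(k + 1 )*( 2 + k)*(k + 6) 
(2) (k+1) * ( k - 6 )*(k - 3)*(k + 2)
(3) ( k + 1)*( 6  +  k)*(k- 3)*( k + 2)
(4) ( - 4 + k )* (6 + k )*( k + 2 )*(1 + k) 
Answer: 3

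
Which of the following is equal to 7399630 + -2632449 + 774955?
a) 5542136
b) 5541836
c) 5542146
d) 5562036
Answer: a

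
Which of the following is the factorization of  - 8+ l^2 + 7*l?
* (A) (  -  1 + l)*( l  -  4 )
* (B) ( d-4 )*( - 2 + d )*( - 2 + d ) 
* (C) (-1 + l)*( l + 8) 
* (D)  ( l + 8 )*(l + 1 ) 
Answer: C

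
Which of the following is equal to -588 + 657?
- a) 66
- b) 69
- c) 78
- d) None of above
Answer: b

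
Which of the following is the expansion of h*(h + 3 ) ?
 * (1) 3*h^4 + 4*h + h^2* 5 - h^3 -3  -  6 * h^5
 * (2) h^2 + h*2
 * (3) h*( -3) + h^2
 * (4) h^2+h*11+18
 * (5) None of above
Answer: 5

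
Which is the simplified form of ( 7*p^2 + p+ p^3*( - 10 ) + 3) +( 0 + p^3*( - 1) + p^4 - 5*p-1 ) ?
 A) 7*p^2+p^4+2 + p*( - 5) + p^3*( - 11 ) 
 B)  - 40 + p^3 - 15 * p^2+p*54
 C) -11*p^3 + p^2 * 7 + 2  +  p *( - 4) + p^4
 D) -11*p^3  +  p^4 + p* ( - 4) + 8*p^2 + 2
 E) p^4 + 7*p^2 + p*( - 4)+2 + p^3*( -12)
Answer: C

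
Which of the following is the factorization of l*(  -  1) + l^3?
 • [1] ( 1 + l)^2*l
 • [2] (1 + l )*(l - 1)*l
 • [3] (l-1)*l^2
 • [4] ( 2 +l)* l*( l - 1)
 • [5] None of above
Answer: 2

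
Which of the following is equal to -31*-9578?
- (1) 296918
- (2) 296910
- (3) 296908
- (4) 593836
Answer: 1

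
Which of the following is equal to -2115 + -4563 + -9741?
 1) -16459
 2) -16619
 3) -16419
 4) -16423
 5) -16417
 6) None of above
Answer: 3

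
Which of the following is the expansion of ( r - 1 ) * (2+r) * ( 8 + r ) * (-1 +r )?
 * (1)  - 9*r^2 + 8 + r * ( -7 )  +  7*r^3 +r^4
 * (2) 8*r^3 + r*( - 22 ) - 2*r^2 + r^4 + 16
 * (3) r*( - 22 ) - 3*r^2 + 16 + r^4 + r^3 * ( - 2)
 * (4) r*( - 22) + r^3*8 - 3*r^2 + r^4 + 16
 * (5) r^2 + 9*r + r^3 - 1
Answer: 4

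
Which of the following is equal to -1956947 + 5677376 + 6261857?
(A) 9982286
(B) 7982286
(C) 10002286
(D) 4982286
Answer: A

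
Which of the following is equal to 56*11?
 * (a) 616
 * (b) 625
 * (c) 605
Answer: a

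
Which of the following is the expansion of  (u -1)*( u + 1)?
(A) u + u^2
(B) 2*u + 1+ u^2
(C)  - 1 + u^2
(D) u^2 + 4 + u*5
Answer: C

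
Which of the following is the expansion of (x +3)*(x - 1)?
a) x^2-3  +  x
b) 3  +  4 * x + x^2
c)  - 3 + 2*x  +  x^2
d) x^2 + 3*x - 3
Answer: c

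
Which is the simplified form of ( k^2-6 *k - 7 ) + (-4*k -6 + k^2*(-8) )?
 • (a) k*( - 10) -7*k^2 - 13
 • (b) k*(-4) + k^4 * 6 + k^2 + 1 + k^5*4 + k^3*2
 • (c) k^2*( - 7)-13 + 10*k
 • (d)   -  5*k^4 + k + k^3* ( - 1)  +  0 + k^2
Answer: a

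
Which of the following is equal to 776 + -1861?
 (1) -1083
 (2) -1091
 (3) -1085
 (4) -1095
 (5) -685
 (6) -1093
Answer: 3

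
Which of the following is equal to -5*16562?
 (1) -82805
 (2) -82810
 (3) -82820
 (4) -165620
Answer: 2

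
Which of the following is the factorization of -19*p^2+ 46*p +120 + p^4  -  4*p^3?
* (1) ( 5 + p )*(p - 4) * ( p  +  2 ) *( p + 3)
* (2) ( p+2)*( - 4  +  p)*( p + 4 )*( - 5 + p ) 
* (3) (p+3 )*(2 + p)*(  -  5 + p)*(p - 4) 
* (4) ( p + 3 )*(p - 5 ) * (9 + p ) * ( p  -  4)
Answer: 3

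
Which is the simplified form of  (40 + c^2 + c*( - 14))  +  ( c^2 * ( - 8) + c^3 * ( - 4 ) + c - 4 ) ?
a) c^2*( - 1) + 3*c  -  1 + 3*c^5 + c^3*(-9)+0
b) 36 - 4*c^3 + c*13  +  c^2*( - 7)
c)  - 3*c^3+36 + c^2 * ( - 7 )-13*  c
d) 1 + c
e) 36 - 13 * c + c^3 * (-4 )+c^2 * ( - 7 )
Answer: e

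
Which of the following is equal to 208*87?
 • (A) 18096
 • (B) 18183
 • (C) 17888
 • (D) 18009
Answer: A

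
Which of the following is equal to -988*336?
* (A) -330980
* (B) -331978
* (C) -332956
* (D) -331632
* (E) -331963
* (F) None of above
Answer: F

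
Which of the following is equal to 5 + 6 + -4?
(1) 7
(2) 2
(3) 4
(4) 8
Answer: 1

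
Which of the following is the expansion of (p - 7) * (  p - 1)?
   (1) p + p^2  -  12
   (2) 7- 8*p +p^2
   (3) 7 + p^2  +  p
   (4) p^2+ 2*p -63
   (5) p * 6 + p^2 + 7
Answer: 2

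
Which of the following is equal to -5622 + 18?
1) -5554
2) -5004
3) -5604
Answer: 3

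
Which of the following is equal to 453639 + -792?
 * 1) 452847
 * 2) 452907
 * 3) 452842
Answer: 1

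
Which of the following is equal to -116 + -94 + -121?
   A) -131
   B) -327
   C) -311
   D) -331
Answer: D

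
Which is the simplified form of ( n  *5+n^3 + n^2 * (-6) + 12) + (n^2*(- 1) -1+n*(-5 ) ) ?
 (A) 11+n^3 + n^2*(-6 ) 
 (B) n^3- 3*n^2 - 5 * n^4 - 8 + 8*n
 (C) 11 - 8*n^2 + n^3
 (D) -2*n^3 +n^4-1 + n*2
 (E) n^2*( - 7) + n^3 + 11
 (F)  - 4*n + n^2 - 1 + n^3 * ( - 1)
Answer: E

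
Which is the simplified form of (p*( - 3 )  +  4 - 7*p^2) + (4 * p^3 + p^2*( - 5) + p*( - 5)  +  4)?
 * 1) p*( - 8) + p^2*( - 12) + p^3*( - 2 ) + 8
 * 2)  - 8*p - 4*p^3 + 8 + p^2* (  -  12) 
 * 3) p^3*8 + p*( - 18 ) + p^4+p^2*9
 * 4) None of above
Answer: 4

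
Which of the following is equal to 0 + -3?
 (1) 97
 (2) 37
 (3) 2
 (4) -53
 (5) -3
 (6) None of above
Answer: 5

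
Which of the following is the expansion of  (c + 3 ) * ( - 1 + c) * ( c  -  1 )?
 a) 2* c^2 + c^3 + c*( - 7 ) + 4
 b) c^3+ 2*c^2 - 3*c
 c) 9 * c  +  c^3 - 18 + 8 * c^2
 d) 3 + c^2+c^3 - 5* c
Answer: d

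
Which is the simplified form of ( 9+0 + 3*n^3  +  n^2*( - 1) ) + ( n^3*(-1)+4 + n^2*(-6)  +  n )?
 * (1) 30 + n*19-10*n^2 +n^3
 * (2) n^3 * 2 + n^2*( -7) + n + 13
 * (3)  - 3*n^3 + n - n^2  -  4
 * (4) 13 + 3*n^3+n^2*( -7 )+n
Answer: 2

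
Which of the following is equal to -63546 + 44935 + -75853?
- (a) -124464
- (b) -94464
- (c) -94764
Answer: b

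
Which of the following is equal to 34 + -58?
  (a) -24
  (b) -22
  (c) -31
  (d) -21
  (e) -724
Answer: a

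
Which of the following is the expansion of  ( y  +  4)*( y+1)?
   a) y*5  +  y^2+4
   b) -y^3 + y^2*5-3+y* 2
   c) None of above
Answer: a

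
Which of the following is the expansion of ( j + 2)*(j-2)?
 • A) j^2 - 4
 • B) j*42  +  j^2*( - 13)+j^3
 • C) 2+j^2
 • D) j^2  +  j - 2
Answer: A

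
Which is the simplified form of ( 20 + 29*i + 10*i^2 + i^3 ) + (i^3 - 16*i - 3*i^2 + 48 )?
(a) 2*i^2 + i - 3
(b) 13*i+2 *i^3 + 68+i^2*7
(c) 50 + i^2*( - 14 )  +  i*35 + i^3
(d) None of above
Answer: b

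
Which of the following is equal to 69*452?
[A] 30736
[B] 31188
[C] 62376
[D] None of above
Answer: B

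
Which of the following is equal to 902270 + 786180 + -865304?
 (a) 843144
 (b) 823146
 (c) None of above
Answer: b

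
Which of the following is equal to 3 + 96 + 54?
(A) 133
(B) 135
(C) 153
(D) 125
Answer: C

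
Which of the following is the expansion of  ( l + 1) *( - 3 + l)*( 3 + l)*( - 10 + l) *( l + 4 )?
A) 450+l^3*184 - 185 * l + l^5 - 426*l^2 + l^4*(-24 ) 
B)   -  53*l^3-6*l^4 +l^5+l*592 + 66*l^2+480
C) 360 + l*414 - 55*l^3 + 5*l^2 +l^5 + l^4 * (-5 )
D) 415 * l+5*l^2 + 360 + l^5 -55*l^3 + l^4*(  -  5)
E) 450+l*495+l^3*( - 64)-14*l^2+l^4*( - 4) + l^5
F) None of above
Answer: C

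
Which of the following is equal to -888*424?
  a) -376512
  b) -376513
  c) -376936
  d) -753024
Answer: a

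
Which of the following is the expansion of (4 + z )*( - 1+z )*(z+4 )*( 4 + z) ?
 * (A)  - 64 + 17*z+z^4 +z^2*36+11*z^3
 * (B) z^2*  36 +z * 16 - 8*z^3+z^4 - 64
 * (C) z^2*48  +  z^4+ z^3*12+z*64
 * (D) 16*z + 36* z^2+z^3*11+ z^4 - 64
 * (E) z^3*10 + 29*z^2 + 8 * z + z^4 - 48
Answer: D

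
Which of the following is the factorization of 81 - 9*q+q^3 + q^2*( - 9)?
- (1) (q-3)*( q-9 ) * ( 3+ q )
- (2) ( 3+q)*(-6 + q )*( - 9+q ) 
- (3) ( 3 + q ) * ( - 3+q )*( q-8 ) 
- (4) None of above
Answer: 1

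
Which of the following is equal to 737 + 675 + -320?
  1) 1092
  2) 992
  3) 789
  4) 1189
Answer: 1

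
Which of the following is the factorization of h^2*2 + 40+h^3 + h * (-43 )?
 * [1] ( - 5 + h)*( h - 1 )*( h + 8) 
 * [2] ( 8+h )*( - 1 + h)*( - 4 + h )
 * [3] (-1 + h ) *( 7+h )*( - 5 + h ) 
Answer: 1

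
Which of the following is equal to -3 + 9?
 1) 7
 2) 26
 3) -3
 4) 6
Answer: 4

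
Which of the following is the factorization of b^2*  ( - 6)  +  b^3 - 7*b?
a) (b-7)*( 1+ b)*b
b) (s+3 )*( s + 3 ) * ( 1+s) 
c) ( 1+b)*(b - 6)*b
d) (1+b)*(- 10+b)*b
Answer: a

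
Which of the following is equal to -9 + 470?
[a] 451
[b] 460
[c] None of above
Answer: c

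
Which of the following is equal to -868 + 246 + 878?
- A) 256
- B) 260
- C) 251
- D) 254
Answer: A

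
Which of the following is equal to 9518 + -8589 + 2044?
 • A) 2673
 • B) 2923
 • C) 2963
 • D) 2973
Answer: D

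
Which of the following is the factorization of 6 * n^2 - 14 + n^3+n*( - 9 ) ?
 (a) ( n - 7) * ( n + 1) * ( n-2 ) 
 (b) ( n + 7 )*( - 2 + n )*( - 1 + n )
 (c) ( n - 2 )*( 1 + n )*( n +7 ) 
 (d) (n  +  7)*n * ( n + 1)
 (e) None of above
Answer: c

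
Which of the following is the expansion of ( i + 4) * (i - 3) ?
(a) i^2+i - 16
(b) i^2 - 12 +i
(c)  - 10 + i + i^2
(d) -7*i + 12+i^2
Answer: b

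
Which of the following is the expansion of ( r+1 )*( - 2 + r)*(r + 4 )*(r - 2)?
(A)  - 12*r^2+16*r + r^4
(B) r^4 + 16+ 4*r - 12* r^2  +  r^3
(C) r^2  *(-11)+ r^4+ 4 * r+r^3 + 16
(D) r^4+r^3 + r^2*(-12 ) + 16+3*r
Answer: B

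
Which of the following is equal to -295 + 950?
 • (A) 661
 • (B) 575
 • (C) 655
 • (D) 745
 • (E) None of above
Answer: C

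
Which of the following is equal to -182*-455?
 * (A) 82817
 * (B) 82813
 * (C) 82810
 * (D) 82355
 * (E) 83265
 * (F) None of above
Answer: C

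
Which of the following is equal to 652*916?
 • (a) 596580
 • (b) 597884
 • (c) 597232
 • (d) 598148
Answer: c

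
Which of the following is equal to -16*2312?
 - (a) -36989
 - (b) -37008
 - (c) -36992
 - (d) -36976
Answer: c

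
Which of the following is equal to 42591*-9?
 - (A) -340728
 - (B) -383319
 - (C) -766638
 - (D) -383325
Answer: B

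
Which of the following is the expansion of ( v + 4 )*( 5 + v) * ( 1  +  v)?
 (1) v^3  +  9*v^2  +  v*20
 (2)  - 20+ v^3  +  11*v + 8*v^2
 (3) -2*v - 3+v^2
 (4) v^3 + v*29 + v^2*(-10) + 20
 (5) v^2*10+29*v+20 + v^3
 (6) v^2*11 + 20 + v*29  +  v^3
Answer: 5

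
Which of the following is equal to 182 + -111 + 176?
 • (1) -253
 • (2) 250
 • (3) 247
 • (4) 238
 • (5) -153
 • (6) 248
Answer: 3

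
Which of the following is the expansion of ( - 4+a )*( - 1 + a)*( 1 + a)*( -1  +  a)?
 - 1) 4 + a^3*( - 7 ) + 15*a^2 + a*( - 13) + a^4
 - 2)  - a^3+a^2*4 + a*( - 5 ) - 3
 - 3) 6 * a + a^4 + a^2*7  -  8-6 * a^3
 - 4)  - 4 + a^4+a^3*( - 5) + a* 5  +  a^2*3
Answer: 4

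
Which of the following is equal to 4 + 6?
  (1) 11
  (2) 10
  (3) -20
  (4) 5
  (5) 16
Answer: 2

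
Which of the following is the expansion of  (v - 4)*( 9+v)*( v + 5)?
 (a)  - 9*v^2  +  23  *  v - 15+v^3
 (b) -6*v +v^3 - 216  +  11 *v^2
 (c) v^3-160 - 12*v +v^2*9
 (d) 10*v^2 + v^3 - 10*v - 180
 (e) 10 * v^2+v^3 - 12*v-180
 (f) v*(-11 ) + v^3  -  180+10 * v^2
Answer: f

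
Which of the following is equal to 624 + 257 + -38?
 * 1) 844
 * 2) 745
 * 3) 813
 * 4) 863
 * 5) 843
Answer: 5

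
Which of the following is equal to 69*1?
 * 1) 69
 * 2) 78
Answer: 1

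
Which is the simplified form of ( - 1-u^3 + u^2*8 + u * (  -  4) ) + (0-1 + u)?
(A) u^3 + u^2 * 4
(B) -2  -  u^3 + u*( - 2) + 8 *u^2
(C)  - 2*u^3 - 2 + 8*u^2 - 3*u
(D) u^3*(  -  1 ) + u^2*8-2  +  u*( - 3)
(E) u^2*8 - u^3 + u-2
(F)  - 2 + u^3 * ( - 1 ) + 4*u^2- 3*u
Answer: D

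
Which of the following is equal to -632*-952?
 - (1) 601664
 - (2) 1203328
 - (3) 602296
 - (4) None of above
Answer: 1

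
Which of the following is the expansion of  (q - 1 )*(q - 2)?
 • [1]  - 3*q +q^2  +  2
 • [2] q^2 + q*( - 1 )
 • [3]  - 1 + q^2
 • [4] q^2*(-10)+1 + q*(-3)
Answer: 1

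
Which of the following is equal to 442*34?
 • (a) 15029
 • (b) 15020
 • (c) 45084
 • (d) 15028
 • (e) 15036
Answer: d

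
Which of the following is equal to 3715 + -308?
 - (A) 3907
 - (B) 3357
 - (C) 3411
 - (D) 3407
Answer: D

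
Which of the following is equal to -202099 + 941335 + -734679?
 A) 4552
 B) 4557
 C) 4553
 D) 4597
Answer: B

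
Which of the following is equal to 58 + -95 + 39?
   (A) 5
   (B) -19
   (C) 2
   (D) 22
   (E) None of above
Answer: C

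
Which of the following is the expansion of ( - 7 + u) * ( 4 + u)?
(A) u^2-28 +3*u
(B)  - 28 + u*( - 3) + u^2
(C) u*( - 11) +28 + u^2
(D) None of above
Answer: B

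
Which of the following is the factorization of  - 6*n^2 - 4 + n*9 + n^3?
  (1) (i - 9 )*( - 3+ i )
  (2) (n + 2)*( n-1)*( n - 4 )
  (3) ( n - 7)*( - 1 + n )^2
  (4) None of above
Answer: 4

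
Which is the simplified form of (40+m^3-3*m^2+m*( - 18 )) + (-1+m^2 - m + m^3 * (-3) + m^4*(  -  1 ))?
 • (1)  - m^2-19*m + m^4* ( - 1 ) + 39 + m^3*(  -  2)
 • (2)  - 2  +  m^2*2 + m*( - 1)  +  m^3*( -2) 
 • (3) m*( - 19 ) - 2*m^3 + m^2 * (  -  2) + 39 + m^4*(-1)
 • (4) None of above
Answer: 3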